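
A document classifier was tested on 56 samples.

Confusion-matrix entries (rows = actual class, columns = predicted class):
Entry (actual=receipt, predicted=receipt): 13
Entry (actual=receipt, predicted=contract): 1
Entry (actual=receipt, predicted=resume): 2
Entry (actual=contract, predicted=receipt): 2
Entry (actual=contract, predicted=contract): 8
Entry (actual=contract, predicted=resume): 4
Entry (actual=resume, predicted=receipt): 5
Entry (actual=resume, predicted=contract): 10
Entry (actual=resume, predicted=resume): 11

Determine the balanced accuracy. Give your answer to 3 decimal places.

0.602

Balanced accuracy = mean of per-class recall.
  receipt: recall = 13/16 = 0.8125
  contract: recall = 8/14 = 0.5714
  resume: recall = 11/26 = 0.4231
Mean = (0.8125 + 0.5714 + 0.4231) / 3 = 0.602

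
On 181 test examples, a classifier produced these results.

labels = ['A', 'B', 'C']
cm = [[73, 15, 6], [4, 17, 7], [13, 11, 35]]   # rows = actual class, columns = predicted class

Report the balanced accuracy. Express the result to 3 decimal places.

Balanced accuracy = mean of per-class recall.
  A: recall = 73/94 = 0.7766
  B: recall = 17/28 = 0.6071
  C: recall = 35/59 = 0.5932
Mean = (0.7766 + 0.6071 + 0.5932) / 3 = 0.659

0.659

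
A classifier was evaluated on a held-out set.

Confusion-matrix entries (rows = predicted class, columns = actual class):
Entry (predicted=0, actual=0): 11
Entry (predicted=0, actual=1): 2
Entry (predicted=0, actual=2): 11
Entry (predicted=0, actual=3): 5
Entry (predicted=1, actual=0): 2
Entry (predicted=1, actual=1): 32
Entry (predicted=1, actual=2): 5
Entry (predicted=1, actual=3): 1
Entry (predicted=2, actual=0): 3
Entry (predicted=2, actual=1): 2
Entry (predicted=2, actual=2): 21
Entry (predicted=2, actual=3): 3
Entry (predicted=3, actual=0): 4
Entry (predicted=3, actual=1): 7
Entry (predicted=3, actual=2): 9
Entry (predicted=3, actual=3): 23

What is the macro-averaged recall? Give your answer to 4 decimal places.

Per-class recall (TP/(TP+FN)):
  0: TP=11, FN=2+3+4=9 → 11/20 = 0.55000
  1: TP=32, FN=2+2+7=11 → 32/43 = 0.74419
  2: TP=21, FN=11+5+9=25 → 21/46 = 0.45652
  3: TP=23, FN=5+1+3=9 → 23/32 = 0.71875
Macro-recall = mean = (0.55000 + 0.74419 + 0.45652 + 0.71875) / 4 = 0.6174

0.6174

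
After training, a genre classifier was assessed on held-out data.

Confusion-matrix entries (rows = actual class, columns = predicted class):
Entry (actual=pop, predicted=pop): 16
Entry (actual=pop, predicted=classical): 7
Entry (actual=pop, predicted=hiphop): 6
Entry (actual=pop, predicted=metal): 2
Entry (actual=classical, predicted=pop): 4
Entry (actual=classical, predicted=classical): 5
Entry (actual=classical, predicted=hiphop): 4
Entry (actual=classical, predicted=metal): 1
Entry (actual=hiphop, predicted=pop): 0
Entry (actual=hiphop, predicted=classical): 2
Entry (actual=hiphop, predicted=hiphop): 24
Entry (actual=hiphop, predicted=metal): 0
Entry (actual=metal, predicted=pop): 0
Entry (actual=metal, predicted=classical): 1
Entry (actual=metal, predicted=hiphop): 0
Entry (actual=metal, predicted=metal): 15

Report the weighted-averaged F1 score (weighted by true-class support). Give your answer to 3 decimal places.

0.680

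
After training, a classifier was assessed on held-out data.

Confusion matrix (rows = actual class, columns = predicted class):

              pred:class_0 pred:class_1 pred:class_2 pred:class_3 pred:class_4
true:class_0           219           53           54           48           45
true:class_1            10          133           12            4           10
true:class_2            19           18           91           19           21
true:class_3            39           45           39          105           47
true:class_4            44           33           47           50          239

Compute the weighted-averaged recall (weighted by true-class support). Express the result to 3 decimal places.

0.545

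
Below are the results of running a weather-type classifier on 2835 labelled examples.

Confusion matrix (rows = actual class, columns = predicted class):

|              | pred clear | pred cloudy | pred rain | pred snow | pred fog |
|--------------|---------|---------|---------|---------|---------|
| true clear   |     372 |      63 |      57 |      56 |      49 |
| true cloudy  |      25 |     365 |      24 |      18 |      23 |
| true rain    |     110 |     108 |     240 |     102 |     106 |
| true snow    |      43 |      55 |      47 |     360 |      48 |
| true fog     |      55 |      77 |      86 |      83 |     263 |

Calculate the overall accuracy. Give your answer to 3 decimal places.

0.564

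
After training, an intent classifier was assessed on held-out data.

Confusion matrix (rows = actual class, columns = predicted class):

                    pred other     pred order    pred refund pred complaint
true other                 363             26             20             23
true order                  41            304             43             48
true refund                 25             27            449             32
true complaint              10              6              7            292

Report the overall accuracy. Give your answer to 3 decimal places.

0.821

Accuracy = trace / total = (363+304+449+292=1408) / 1716 = 1408/1716 = 0.821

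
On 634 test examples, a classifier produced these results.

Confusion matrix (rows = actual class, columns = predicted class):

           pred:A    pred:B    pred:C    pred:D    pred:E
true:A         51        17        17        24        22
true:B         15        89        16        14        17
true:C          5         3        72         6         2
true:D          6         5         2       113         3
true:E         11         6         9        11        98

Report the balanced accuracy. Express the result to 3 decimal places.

Balanced accuracy = mean of per-class recall.
  A: recall = 51/131 = 0.3893
  B: recall = 89/151 = 0.5894
  C: recall = 72/88 = 0.8182
  D: recall = 113/129 = 0.8760
  E: recall = 98/135 = 0.7259
Mean = (0.3893 + 0.5894 + 0.8182 + 0.8760 + 0.7259) / 5 = 0.680

0.680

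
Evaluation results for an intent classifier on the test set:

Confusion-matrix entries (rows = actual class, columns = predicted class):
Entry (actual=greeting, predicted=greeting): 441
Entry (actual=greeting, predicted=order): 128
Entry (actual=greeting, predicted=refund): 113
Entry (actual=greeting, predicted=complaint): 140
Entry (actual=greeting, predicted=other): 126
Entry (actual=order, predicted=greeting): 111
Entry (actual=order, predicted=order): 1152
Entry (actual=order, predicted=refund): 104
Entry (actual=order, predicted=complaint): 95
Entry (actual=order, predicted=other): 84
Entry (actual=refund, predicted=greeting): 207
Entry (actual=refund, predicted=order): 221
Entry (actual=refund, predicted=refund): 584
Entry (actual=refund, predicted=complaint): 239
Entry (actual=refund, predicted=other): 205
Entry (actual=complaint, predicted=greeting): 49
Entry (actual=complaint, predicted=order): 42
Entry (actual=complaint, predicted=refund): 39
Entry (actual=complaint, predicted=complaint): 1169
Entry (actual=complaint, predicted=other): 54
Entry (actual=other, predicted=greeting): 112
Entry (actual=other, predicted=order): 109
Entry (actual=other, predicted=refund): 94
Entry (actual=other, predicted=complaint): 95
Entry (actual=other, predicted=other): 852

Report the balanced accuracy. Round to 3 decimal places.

0.630

Balanced accuracy = mean of per-class recall.
  greeting: recall = 441/948 = 0.4652
  order: recall = 1152/1546 = 0.7451
  refund: recall = 584/1456 = 0.4011
  complaint: recall = 1169/1353 = 0.8640
  other: recall = 852/1262 = 0.6751
Mean = (0.4652 + 0.7451 + 0.4011 + 0.8640 + 0.6751) / 5 = 0.630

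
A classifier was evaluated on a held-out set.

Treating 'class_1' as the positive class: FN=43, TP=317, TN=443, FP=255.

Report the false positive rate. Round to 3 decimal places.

0.365

FPR = FP/(FP+TN) = 255/(255+443) = 0.365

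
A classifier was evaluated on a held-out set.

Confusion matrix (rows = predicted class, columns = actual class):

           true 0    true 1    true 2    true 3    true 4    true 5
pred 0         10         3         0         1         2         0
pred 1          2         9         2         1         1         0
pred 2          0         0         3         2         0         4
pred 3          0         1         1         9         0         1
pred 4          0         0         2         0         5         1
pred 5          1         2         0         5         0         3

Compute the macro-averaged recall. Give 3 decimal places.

0.534

Per-class recall (TP/(TP+FN)):
  0: TP=10, FN=2+0+0+0+1=3 → 10/13 = 0.7692
  1: TP=9, FN=3+0+1+0+2=6 → 9/15 = 0.6000
  2: TP=3, FN=0+2+1+2+0=5 → 3/8 = 0.3750
  3: TP=9, FN=1+1+2+0+5=9 → 9/18 = 0.5000
  4: TP=5, FN=2+1+0+0+0=3 → 5/8 = 0.6250
  5: TP=3, FN=0+0+4+1+1=6 → 3/9 = 0.3333
Macro-recall = mean = (0.7692 + 0.6000 + 0.3750 + 0.5000 + 0.6250 + 0.3333) / 6 = 0.534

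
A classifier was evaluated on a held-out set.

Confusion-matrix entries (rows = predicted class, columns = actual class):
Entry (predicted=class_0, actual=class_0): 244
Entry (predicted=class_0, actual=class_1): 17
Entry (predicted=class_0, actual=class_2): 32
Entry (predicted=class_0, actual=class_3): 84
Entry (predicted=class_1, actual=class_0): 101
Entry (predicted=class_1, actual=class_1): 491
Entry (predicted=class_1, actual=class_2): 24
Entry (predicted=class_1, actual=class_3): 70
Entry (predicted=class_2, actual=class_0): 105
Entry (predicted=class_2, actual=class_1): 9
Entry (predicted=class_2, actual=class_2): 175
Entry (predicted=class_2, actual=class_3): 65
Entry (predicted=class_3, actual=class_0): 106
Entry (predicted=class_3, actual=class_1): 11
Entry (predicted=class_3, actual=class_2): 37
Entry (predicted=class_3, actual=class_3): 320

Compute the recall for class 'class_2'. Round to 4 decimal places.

0.6530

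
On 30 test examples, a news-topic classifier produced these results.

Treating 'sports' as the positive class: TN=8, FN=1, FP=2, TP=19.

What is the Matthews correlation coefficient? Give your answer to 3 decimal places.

MCC = (TP·TN − FP·FN) / √((TP+FP)(TP+FN)(TN+FP)(TN+FN))
Numerator = 19·8 − 2·1 = 150
Denominator = √(21·20·10·9) = √37800 = 194.4222
MCC = 150 / 194.4222 = 0.772

0.772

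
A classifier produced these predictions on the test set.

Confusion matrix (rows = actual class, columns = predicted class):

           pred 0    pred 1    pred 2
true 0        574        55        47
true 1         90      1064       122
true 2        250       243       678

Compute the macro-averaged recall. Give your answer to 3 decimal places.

Per-class recall (TP/(TP+FN)):
  0: TP=574, FN=55+47=102 → 574/676 = 0.8491
  1: TP=1064, FN=90+122=212 → 1064/1276 = 0.8339
  2: TP=678, FN=250+243=493 → 678/1171 = 0.5790
Macro-recall = mean = (0.8491 + 0.8339 + 0.5790) / 3 = 0.754

0.754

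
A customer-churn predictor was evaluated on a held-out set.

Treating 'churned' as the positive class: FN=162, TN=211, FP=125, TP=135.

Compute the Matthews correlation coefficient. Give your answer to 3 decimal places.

MCC = (TP·TN − FP·FN) / √((TP+FP)(TP+FN)(TN+FP)(TN+FN))
Numerator = 135·211 − 125·162 = 8235
Denominator = √(260·297·336·373) = √9677828160 = 98375.9532
MCC = 8235 / 98375.9532 = 0.084

0.084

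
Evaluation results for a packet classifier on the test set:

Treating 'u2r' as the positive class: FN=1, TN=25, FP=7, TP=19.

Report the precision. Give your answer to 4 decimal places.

Precision = TP/(TP+FP) = 19/(19+7) = 19/26 = 0.7308

0.7308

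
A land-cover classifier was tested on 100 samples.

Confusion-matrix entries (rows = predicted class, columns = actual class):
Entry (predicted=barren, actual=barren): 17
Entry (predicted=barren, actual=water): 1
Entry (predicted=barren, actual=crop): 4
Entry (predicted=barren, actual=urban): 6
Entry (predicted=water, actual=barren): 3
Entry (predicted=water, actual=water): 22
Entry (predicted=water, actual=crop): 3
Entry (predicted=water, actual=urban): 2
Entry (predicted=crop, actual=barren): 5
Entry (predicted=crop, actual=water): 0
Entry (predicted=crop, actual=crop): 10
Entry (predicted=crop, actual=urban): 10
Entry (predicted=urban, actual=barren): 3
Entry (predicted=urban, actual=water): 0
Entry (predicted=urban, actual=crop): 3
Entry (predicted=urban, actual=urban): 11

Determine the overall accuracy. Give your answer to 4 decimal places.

Accuracy = trace / total = (17+22+10+11=60) / 100 = 60/100 = 0.6000

0.6000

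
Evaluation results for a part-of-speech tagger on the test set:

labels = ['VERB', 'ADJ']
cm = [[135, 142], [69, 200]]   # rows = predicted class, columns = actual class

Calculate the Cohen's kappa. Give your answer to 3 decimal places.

0.230

Observed agreement pₒ = trace/N = 335/546 = 0.6136
Expected agreement pₑ = Σ (rowᵢ·colᵢ)/N² = (204·277 + 342·269)/546² = 0.4981
κ = (pₒ − pₑ)/(1 − pₑ) = (0.6136 − 0.4981)/(1 − 0.4981) = 0.230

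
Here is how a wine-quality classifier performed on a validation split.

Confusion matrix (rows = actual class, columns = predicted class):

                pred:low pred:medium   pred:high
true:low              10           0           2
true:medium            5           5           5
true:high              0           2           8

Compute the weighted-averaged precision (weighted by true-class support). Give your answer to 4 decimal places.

Per-class precision (TP/(TP+FP)):
  low: TP=10, FP=5+0=5 → 10/15 = 0.66667
  medium: TP=5, FP=0+2=2 → 5/7 = 0.71429
  high: TP=8, FP=2+5=7 → 8/15 = 0.53333
Weighted-precision = Σ (supportᵢ/N)·precisionᵢ with N=37: (12/37)·0.66667 + (15/37)·0.71429 + (10/37)·0.53333 = 0.6499

0.6499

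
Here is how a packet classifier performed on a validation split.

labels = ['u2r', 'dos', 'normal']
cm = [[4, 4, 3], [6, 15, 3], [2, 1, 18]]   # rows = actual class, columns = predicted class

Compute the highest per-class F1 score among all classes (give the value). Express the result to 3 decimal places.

0.800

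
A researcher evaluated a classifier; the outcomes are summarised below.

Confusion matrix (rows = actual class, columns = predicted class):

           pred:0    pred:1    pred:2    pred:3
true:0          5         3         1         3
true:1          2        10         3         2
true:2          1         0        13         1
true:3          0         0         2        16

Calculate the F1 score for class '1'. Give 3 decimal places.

Treat '1' as positive and all other classes as negative.
F1 score = 2·TP/(2·TP+FP+FN).
1: TP=10, FP=3+0+0=3, FN=2+3+2=7 → 20/30 = 0.6667

0.667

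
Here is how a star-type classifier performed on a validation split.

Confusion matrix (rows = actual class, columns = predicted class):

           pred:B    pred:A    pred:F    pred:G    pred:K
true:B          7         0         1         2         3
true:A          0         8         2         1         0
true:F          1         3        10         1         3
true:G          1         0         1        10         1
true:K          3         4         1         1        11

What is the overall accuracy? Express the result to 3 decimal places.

0.613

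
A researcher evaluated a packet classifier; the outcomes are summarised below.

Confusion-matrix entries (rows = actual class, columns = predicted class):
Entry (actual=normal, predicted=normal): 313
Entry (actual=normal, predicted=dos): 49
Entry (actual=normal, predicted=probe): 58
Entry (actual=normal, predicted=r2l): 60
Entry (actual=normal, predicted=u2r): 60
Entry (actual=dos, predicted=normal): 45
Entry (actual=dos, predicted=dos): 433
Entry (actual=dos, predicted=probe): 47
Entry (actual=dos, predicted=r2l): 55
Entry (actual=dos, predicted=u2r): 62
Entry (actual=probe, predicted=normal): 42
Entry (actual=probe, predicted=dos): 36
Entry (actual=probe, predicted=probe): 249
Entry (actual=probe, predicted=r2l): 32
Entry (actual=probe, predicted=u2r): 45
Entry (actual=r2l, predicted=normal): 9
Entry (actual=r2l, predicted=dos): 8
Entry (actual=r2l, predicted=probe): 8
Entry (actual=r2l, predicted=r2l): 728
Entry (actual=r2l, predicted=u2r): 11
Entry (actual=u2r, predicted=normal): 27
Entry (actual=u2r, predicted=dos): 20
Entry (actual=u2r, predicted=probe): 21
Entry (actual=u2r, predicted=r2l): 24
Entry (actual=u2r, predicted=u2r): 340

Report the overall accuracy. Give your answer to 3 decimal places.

0.742

Accuracy = trace / total = (313+433+249+728+340=2063) / 2782 = 2063/2782 = 0.742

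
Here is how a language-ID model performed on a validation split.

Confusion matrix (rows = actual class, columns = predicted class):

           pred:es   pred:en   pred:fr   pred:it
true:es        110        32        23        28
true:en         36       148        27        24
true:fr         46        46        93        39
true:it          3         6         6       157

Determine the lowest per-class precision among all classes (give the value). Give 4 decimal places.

Per-class precision (TP/(TP+FP)):
  es: TP=110, FP=36+46+3=85 → 110/195 = 0.56410
  en: TP=148, FP=32+46+6=84 → 148/232 = 0.63793
  fr: TP=93, FP=23+27+6=56 → 93/149 = 0.62416
  it: TP=157, FP=28+24+39=91 → 157/248 = 0.63306
Lowest is class 'es' with precision = 0.5641.

0.5641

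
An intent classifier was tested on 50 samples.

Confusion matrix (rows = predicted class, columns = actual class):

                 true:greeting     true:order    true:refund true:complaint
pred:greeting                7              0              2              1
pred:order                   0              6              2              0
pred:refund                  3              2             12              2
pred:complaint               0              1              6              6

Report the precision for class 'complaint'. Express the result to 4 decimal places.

0.4615

Treat 'complaint' as positive and all other classes as negative.
precision = TP/(TP+FP).
complaint: TP=6, FP=0+1+6=7 → 6/13 = 0.46154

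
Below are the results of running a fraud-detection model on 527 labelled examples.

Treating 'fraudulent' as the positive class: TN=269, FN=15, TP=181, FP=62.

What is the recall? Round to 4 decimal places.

Recall = TP/(TP+FN) = 181/(181+15) = 181/196 = 0.9235

0.9235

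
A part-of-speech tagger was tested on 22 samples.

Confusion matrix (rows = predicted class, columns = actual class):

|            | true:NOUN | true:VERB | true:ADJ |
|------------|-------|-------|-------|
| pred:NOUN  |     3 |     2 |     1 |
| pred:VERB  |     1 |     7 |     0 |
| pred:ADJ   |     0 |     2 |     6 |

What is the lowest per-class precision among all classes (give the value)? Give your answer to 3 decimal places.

Per-class precision (TP/(TP+FP)):
  NOUN: TP=3, FP=2+1=3 → 3/6 = 0.5000
  VERB: TP=7, FP=1+0=1 → 7/8 = 0.8750
  ADJ: TP=6, FP=0+2=2 → 6/8 = 0.7500
Lowest is class 'NOUN' with precision = 0.500.

0.500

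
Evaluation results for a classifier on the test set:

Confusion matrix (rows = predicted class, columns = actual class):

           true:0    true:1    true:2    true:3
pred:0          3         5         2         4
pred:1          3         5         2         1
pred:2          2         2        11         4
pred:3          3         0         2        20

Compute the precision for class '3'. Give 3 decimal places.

0.800

precision = TP/(TP+FP).
3: TP=20, FP=3+0+2=5 → 20/25 = 0.8000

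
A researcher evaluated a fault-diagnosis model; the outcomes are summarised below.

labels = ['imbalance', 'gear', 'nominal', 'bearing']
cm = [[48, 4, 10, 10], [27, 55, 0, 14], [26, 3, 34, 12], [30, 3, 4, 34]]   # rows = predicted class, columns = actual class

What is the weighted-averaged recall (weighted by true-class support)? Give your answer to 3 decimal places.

0.545

Per-class recall (TP/(TP+FN)):
  imbalance: TP=48, FN=27+26+30=83 → 48/131 = 0.3664
  gear: TP=55, FN=4+3+3=10 → 55/65 = 0.8462
  nominal: TP=34, FN=10+0+4=14 → 34/48 = 0.7083
  bearing: TP=34, FN=10+14+12=36 → 34/70 = 0.4857
Weighted-recall = Σ (supportᵢ/N)·recallᵢ with N=314: (131/314)·0.3664 + (65/314)·0.8462 + (48/314)·0.7083 + (70/314)·0.4857 = 0.545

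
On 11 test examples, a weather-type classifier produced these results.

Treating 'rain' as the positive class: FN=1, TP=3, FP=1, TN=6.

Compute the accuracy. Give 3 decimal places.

Accuracy = (TP+TN)/N = (3+6)/11 = 0.818

0.818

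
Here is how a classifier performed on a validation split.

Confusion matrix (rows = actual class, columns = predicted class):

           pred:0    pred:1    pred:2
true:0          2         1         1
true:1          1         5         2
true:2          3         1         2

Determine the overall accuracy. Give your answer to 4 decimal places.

Accuracy = trace / total = (2+5+2=9) / 18 = 9/18 = 0.5000

0.5000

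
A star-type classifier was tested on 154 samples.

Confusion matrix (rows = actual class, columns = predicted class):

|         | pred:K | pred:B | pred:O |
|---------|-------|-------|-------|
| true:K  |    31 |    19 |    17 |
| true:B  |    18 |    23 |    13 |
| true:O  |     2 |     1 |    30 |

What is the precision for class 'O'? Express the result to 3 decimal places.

precision = TP/(TP+FP).
O: TP=30, FP=17+13=30 → 30/60 = 0.5000

0.500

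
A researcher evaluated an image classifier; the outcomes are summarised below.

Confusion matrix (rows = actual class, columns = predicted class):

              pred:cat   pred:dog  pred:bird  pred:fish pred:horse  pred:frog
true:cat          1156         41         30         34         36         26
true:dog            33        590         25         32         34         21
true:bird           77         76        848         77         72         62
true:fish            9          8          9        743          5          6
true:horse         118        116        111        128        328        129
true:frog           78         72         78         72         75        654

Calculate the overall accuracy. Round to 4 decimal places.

0.7188

Accuracy = trace / total = (1156+590+848+743+328+654=4319) / 6009 = 4319/6009 = 0.7188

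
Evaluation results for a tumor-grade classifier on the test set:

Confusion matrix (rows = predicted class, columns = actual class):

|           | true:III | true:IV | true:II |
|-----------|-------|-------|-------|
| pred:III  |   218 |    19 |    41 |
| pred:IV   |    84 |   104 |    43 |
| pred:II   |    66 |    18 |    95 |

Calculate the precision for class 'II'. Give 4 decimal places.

0.5307

Take TP from the diagonal, FP from the rest of the 'II' prediction marginal, FN from the rest of the 'II' actual marginal.
precision = TP/(TP+FP).
II: TP=95, FP=66+18=84 → 95/179 = 0.53073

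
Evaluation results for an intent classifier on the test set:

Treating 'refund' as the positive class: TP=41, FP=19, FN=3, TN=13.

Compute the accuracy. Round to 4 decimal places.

0.7105

Accuracy = (TP+TN)/N = (41+13)/76 = 0.7105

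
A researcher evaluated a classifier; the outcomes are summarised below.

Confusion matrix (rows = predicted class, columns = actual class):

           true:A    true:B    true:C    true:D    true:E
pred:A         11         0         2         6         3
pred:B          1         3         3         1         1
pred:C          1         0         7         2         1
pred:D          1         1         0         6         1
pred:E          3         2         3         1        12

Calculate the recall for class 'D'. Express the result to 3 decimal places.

recall = TP/(TP+FN).
D: TP=6, FN=6+1+2+1=10 → 6/16 = 0.3750

0.375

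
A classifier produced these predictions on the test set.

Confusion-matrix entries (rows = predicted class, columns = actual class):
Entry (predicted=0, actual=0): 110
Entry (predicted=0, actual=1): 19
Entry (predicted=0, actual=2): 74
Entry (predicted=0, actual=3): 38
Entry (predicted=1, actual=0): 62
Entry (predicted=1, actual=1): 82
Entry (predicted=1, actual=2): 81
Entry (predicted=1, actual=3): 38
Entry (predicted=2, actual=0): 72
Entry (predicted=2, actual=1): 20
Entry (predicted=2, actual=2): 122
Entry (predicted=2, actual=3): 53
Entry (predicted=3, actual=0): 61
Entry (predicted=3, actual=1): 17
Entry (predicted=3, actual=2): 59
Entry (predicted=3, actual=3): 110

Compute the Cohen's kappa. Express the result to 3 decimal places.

0.223

Observed agreement pₒ = trace/N = 424/1018 = 0.4165
Expected agreement pₑ = Σ (rowᵢ·colᵢ)/N² = (305·241 + 138·263 + 336·267 + 239·247)/1018² = 0.2495
κ = (pₒ − pₑ)/(1 − pₑ) = (0.4165 − 0.2495)/(1 − 0.2495) = 0.223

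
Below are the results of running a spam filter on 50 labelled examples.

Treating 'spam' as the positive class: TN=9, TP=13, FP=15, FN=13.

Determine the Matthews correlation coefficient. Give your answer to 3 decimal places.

MCC = (TP·TN − FP·FN) / √((TP+FP)(TP+FN)(TN+FP)(TN+FN))
Numerator = 13·9 − 15·13 = -78
Denominator = √(28·26·24·22) = √384384 = 619.9871
MCC = -78 / 619.9871 = -0.126

-0.126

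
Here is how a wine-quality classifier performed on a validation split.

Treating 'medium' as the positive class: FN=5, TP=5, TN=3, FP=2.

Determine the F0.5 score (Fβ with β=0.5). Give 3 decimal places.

0.658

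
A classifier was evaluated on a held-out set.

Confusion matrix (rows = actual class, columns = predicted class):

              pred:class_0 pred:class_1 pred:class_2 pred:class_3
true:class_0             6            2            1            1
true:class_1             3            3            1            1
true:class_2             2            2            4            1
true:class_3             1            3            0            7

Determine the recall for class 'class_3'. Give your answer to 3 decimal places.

0.636

One-vs-rest for 'class_3': TP = diagonal; FP = other classes predicted 'class_3'; FN = 'class_3' predicted as other.
recall = TP/(TP+FN).
class_3: TP=7, FN=1+3+0=4 → 7/11 = 0.6364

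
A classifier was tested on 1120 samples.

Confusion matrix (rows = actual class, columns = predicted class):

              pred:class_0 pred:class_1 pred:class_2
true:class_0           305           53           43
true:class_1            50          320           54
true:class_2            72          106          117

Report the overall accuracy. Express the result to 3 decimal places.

0.663

Accuracy = trace / total = (305+320+117=742) / 1120 = 742/1120 = 0.663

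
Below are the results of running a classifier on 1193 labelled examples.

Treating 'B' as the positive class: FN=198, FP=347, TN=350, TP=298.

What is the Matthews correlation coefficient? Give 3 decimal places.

MCC = (TP·TN − FP·FN) / √((TP+FP)(TP+FN)(TN+FP)(TN+FN))
Numerator = 298·350 − 347·198 = 35594
Denominator = √(645·496·697·548) = √122195363520 = 349564.5341
MCC = 35594 / 349564.5341 = 0.102

0.102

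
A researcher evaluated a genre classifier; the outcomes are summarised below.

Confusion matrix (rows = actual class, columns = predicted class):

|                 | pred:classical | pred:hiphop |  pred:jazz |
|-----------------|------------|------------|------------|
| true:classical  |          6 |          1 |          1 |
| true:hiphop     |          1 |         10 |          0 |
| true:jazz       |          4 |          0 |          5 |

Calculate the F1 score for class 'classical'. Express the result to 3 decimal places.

0.632

One-vs-rest for 'classical': TP = diagonal; FP = other classes predicted 'classical'; FN = 'classical' predicted as other.
F1 score = 2·TP/(2·TP+FP+FN).
classical: TP=6, FP=1+4=5, FN=1+1=2 → 12/19 = 0.6316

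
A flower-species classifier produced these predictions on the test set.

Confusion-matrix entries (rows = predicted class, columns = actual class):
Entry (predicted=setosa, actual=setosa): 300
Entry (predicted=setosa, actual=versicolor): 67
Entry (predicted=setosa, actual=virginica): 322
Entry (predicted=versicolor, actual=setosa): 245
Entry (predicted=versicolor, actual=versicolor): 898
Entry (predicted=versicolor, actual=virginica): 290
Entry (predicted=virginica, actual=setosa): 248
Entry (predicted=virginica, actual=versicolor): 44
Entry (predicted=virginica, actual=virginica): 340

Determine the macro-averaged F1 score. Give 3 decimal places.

0.523

Per-class F1 score (2·TP/(2·TP+FP+FN)):
  setosa: TP=300, FP=67+322=389, FN=245+248=493 → 600/1482 = 0.4049
  versicolor: TP=898, FP=245+290=535, FN=67+44=111 → 1796/2442 = 0.7355
  virginica: TP=340, FP=248+44=292, FN=322+290=612 → 680/1584 = 0.4293
Macro-F1 score = mean = (0.4049 + 0.7355 + 0.4293) / 3 = 0.523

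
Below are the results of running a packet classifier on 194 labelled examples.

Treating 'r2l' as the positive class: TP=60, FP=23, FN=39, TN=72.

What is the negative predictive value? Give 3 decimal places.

0.649

NPV = TN/(TN+FN) = 72/(72+39) = 0.649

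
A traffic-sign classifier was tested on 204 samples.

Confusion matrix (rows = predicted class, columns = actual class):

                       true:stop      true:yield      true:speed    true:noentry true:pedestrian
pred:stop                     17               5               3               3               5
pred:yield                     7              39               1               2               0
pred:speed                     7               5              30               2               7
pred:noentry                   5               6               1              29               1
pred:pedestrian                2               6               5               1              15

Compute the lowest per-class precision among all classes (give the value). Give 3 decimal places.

Per-class precision (TP/(TP+FP)):
  stop: TP=17, FP=5+3+3+5=16 → 17/33 = 0.5152
  yield: TP=39, FP=7+1+2+0=10 → 39/49 = 0.7959
  speed: TP=30, FP=7+5+2+7=21 → 30/51 = 0.5882
  noentry: TP=29, FP=5+6+1+1=13 → 29/42 = 0.6905
  pedestrian: TP=15, FP=2+6+5+1=14 → 15/29 = 0.5172
Lowest is class 'stop' with precision = 0.515.

0.515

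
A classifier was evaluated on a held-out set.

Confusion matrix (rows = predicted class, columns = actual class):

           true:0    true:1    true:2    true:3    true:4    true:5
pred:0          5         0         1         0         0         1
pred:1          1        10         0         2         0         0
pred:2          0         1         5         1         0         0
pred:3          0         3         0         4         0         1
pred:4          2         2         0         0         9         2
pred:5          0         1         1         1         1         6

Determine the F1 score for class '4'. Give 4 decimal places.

F1 score = 2·TP/(2·TP+FP+FN).
4: TP=9, FP=2+2+0+0+2=6, FN=0+0+0+0+1=1 → 18/25 = 0.72000

0.7200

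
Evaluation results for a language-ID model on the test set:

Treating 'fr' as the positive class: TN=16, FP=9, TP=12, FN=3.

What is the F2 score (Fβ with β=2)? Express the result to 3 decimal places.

0.741

Fβ = (1+β²)·TP / ((1+β²)·TP + β²·FN + FP), with β²=4
= 5·12 / (5·12 + 4·3 + 9) = 0.741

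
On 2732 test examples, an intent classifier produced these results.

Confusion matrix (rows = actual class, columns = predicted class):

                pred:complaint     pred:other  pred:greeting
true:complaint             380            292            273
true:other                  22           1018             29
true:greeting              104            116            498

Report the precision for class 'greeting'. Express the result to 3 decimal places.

One-vs-rest for 'greeting': TP = diagonal; FP = other classes predicted 'greeting'; FN = 'greeting' predicted as other.
precision = TP/(TP+FP).
greeting: TP=498, FP=273+29=302 → 498/800 = 0.6225

0.623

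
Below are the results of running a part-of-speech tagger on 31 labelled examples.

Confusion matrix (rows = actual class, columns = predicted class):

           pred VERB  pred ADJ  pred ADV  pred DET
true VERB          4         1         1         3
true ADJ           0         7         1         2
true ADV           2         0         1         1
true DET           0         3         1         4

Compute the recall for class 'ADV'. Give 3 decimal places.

0.250

recall = TP/(TP+FN).
ADV: TP=1, FN=2+0+1=3 → 1/4 = 0.2500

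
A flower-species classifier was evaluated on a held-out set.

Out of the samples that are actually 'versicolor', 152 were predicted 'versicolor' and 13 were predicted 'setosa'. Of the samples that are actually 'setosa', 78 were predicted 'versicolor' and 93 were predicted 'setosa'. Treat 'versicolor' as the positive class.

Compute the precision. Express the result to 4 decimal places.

0.6609

Precision = TP/(TP+FP) = 152/(152+78) = 152/230 = 0.6609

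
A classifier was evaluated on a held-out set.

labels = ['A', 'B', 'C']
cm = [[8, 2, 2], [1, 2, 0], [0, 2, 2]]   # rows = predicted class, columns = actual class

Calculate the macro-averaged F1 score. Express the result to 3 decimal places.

Per-class F1 score (2·TP/(2·TP+FP+FN)):
  A: TP=8, FP=2+2=4, FN=1+0=1 → 16/21 = 0.7619
  B: TP=2, FP=1+0=1, FN=2+2=4 → 4/9 = 0.4444
  C: TP=2, FP=0+2=2, FN=2+0=2 → 4/8 = 0.5000
Macro-F1 score = mean = (0.7619 + 0.4444 + 0.5000) / 3 = 0.569

0.569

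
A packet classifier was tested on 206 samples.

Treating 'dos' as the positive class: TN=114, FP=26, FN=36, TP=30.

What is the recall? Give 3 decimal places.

0.455

Recall = TP/(TP+FN) = 30/(30+36) = 30/66 = 0.455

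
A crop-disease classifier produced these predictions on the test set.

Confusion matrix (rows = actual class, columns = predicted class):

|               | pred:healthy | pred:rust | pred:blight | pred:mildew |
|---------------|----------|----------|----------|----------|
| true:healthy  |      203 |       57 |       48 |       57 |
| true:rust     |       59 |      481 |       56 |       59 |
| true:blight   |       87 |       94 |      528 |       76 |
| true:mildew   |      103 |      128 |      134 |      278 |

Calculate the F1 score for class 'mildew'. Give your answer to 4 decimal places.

0.4996

One-vs-rest for 'mildew': TP = diagonal; FP = other classes predicted 'mildew'; FN = 'mildew' predicted as other.
F1 score = 2·TP/(2·TP+FP+FN).
mildew: TP=278, FP=57+59+76=192, FN=103+128+134=365 → 556/1113 = 0.49955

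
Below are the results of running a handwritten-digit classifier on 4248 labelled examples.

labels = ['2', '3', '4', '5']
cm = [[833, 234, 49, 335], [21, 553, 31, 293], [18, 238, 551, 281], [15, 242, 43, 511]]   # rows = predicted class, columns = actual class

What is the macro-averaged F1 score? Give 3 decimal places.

0.577

Per-class F1 score (2·TP/(2·TP+FP+FN)):
  2: TP=833, FP=234+49+335=618, FN=21+18+15=54 → 1666/2338 = 0.7126
  3: TP=553, FP=21+31+293=345, FN=234+238+242=714 → 1106/2165 = 0.5109
  4: TP=551, FP=18+238+281=537, FN=49+31+43=123 → 1102/1762 = 0.6254
  5: TP=511, FP=15+242+43=300, FN=335+293+281=909 → 1022/2231 = 0.4581
Macro-F1 score = mean = (0.7126 + 0.5109 + 0.6254 + 0.4581) / 4 = 0.577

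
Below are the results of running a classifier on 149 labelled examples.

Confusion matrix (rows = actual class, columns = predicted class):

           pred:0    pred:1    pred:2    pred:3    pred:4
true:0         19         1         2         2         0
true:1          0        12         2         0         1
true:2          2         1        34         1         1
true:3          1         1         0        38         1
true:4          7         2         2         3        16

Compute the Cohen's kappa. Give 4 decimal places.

Observed agreement pₒ = trace/N = 119/149 = 0.79866
Expected agreement pₑ = Σ (rowᵢ·colᵢ)/N² = (24·29 + 15·17 + 39·40 + 41·44 + 30·19)/149² = 0.22004
κ = (pₒ − pₑ)/(1 − pₑ) = (0.79866 − 0.22004)/(1 − 0.22004) = 0.7419

0.7419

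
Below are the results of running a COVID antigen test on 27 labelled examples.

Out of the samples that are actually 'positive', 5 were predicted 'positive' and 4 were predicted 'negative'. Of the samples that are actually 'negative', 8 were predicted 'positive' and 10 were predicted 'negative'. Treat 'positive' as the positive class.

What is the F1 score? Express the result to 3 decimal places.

0.455

Precision = TP/(TP+FP) = 5/13 = 0.3846
Recall = TP/(TP+FN) = 5/9 = 0.5556
F1 = 2·TP/(2·TP+FP+FN) = 10/22 = 0.455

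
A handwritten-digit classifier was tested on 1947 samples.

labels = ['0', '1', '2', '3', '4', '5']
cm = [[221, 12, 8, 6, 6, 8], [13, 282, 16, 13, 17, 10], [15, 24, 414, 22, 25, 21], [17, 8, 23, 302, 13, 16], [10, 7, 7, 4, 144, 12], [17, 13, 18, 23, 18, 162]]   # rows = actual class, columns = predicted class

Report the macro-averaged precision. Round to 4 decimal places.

0.7651

Per-class precision (TP/(TP+FP)):
  0: TP=221, FP=13+15+17+10+17=72 → 221/293 = 0.75427
  1: TP=282, FP=12+24+8+7+13=64 → 282/346 = 0.81503
  2: TP=414, FP=8+16+23+7+18=72 → 414/486 = 0.85185
  3: TP=302, FP=6+13+22+4+23=68 → 302/370 = 0.81622
  4: TP=144, FP=6+17+25+13+18=79 → 144/223 = 0.64574
  5: TP=162, FP=8+10+21+16+12=67 → 162/229 = 0.70742
Macro-precision = mean = (0.75427 + 0.81503 + 0.85185 + 0.81622 + 0.64574 + 0.70742) / 6 = 0.7651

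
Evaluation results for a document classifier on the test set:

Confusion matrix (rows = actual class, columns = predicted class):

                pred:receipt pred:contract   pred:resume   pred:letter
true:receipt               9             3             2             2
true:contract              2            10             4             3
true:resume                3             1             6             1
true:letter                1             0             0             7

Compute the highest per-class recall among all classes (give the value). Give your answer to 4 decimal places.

Per-class recall (TP/(TP+FN)):
  receipt: TP=9, FN=3+2+2=7 → 9/16 = 0.56250
  contract: TP=10, FN=2+4+3=9 → 10/19 = 0.52632
  resume: TP=6, FN=3+1+1=5 → 6/11 = 0.54545
  letter: TP=7, FN=1+0+0=1 → 7/8 = 0.87500
Highest is class 'letter' with recall = 0.8750.

0.8750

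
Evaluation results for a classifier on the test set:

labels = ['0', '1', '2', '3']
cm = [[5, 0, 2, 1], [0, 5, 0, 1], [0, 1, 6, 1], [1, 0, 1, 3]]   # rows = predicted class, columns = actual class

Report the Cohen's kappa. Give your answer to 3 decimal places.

Observed agreement pₒ = trace/N = 19/27 = 0.7037
Expected agreement pₑ = Σ (rowᵢ·colᵢ)/N² = (6·8 + 6·6 + 9·8 + 6·5)/27² = 0.2551
κ = (pₒ − pₑ)/(1 − pₑ) = (0.7037 − 0.2551)/(1 − 0.2551) = 0.602

0.602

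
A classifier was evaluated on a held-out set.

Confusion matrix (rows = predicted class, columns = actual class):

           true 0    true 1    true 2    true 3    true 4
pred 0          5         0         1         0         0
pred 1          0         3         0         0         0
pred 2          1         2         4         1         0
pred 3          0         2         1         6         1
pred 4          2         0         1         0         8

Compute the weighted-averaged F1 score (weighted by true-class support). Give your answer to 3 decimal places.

Per-class F1 score (2·TP/(2·TP+FP+FN)):
  0: TP=5, FP=0+1+0+0=1, FN=0+1+0+2=3 → 10/14 = 0.7143
  1: TP=3, FP=0+0+0+0=0, FN=0+2+2+0=4 → 6/10 = 0.6000
  2: TP=4, FP=1+2+1+0=4, FN=1+0+1+1=3 → 8/15 = 0.5333
  3: TP=6, FP=0+2+1+1=4, FN=0+0+1+0=1 → 12/17 = 0.7059
  4: TP=8, FP=2+0+1+0=3, FN=0+0+0+1=1 → 16/20 = 0.8000
Weighted-F1 score = Σ (supportᵢ/N)·F1 scoreᵢ with N=38: (8/38)·0.7143 + (7/38)·0.6000 + (7/38)·0.5333 + (7/38)·0.7059 + (9/38)·0.8000 = 0.679

0.679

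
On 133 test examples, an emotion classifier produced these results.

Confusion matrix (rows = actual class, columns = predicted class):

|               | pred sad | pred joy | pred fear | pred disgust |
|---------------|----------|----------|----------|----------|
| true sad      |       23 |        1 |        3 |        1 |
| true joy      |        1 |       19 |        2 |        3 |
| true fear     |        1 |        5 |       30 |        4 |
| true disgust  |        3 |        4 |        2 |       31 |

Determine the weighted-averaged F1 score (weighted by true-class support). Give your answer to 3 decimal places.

Per-class F1 score (2·TP/(2·TP+FP+FN)):
  sad: TP=23, FP=1+1+3=5, FN=1+3+1=5 → 46/56 = 0.8214
  joy: TP=19, FP=1+5+4=10, FN=1+2+3=6 → 38/54 = 0.7037
  fear: TP=30, FP=3+2+2=7, FN=1+5+4=10 → 60/77 = 0.7792
  disgust: TP=31, FP=1+3+4=8, FN=3+4+2=9 → 62/79 = 0.7848
Weighted-F1 score = Σ (supportᵢ/N)·F1 scoreᵢ with N=133: (28/133)·0.8214 + (25/133)·0.7037 + (40/133)·0.7792 + (40/133)·0.7848 = 0.776

0.776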